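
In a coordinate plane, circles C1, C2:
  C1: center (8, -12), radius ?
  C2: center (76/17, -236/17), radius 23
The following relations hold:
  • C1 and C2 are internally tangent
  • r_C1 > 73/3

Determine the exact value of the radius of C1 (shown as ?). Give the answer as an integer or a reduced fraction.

27

1. [int C1,C2]  r_C1² − 46r_C1 + 513 = 0  ⇒  r_C1 = 19 or 27
2. given r_C1 > 73/3: keep 27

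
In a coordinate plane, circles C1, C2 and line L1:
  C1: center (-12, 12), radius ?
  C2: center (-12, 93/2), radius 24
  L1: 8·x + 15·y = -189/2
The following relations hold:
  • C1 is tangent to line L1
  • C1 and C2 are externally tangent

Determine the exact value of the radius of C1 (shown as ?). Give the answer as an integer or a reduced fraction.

1. [C1‖L1]  r_C1² − 441/4 = 0  ⇒  r_C1 = 21/2 (r>0 drops 1)
2. [ext C1·C2]  r_C1² + 48r_C1 − 2457/4 = 0  ⇒  r_C1 = 21/2 (r>0 drops 1)

21/2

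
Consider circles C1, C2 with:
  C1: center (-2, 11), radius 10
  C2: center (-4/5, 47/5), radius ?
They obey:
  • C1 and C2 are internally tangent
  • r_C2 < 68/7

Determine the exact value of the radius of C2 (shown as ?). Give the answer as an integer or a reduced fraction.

8

1. [int C1,C2]  r_C2² − 20r_C2 + 96 = 0  ⇒  r_C2 = 8 or 12
2. given r_C2 < 68/7: keep 8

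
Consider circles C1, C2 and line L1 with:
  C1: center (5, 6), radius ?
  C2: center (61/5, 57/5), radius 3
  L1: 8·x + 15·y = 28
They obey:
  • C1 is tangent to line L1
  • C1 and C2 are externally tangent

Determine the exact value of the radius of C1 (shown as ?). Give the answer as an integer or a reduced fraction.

1. [C1‖L1]  r_C1² − 36 = 0  ⇒  r_C1 = 6 (r>0 drops 1)
2. [ext C1·C2]  r_C1² + 6r_C1 − 72 = 0  ⇒  r_C1 = 6 (r>0 drops 1)

6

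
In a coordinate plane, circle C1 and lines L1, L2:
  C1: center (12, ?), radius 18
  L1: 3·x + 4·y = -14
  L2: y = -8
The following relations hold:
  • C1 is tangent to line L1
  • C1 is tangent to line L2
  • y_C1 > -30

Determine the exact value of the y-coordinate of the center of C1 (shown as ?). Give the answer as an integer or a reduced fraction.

1. [C1‖L1]  y_C1² + 25y_C1 − 350 = 0  ⇒  y_C1 = -35 or 10
2. [C1‖L2]  y_C1² + 16y_C1 − 260 = 0  ⇒  y_C1 = -26 or 10

10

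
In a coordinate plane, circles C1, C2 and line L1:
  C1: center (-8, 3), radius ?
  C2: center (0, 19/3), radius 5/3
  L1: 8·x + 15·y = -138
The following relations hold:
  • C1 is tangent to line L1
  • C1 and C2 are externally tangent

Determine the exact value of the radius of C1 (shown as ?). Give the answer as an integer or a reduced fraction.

7

1. [C1‖L1]  r_C1² − 49 = 0  ⇒  r_C1 = 7 (r>0 drops 1)
2. [ext C1·C2]  r_C1² + (10/3)r_C1 − 217/3 = 0  ⇒  r_C1 = 7 (r>0 drops 1)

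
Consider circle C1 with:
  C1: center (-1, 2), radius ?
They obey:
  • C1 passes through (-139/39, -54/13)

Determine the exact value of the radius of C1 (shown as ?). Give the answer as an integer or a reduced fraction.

20/3

1. [C1∋P]  r_C1² − 400/9 = 0  ⇒  r_C1 = 20/3 (r>0 drops 1)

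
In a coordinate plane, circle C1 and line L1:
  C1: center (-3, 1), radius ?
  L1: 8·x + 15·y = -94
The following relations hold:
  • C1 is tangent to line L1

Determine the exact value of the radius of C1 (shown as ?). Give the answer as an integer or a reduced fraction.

5

1. [C1‖L1]  r_C1² − 25 = 0  ⇒  r_C1 = 5 (r>0 drops 1)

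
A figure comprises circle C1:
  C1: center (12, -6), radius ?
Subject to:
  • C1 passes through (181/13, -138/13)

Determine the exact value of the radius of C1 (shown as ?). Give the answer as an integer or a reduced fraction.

1. [C1∋P]  r_C1² − 25 = 0  ⇒  r_C1 = 5 (r>0 drops 1)

5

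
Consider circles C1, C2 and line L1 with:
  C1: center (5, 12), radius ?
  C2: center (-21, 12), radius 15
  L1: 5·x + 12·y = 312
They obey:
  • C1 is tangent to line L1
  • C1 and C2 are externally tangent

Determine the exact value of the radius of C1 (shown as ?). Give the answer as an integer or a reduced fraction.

1. [C1‖L1]  r_C1² − 121 = 0  ⇒  r_C1 = 11 (r>0 drops 1)
2. [ext C1·C2]  r_C1² + 30r_C1 − 451 = 0  ⇒  r_C1 = 11 (r>0 drops 1)

11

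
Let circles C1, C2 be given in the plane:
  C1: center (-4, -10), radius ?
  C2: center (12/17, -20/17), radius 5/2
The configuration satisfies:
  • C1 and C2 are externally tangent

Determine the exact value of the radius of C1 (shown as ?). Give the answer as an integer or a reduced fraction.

1. [ext C1·C2]  r_C1² + 5r_C1 − 375/4 = 0  ⇒  r_C1 = 15/2 (r>0 drops 1)

15/2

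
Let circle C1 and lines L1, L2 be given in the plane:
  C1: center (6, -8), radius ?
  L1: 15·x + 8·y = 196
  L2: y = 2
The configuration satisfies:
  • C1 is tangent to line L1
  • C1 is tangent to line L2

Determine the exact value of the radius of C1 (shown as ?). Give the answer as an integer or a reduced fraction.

1. [C1‖L1]  r_C1² − 100 = 0  ⇒  r_C1 = 10 (r>0 drops 1)
2. [C1‖L2]  r_C1² − 100 = 0  ⇒  r_C1 = 10 (r>0 drops 1)

10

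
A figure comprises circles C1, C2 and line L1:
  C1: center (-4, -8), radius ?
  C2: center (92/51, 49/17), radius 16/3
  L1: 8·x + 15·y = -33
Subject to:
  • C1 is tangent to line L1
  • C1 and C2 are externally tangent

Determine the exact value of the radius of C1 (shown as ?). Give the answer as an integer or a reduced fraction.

1. [C1‖L1]  r_C1² − 49 = 0  ⇒  r_C1 = 7 (r>0 drops 1)
2. [ext C1·C2]  r_C1² + (32/3)r_C1 − 371/3 = 0  ⇒  r_C1 = 7 (r>0 drops 1)

7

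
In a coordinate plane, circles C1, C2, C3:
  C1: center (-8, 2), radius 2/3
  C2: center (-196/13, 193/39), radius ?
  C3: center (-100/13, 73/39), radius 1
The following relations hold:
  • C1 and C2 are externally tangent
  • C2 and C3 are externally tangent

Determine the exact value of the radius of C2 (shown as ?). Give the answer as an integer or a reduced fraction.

7

1. [ext C1·C2]  r_C2² + (4/3)r_C2 − 175/3 = 0  ⇒  r_C2 = 7 (r>0 drops 1)
2. [ext C2·C3]  r_C2² + 2r_C2 − 63 = 0  ⇒  r_C2 = 7 (r>0 drops 1)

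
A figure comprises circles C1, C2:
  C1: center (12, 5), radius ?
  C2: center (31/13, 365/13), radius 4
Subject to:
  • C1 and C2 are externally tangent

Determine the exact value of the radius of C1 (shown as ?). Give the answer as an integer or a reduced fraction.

21

1. [ext C1·C2]  r_C1² + 8r_C1 − 609 = 0  ⇒  r_C1 = 21 (r>0 drops 1)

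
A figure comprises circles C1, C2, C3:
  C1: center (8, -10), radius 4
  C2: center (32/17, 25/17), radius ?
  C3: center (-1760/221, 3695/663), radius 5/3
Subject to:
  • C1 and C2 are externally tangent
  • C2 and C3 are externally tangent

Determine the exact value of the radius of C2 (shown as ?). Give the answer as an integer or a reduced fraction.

1. [ext C1·C2]  r_C2² + 8r_C2 − 153 = 0  ⇒  r_C2 = 9 (r>0 drops 1)
2. [ext C2·C3]  r_C2² + (10/3)r_C2 − 111 = 0  ⇒  r_C2 = 9 (r>0 drops 1)

9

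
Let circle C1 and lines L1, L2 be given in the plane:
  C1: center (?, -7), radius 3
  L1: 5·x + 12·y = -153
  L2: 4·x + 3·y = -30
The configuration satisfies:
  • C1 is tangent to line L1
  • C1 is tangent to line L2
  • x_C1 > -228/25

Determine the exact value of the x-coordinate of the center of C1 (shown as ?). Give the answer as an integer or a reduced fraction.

1. [C1‖L1]  x_C1² + (138/5)x_C1 + 648/5 = 0  ⇒  x_C1 = -108/5 or -6
2. [C1‖L2]  x_C1² + (9/2)x_C1 − 9 = 0  ⇒  x_C1 = -6 or 3/2

-6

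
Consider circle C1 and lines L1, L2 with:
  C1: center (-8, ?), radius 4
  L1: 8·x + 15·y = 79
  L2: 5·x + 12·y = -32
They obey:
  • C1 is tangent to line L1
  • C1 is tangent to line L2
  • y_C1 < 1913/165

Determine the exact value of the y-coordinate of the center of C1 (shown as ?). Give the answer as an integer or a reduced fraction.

5

1. [C1‖L1]  y_C1² − (286/15)y_C1 + 211/3 = 0  ⇒  y_C1 = 5 or 211/15
2. [C1‖L2]  y_C1² − (4/3)y_C1 − 55/3 = 0  ⇒  y_C1 = -11/3 or 5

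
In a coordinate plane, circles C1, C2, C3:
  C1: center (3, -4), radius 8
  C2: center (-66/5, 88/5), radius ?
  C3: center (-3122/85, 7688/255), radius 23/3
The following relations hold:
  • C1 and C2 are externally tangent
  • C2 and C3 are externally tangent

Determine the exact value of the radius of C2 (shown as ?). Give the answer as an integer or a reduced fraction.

19

1. [ext C1·C2]  r_C2² + 16r_C2 − 665 = 0  ⇒  r_C2 = 19 (r>0 drops 1)
2. [ext C2·C3]  r_C2² + (46/3)r_C2 − 1957/3 = 0  ⇒  r_C2 = 19 (r>0 drops 1)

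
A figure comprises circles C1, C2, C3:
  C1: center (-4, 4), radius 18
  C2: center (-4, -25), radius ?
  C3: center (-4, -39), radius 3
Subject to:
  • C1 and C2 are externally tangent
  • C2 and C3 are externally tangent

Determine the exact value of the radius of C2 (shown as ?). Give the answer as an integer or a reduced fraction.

1. [ext C1·C2]  r_C2² + 36r_C2 − 517 = 0  ⇒  r_C2 = 11 (r>0 drops 1)
2. [ext C2·C3]  r_C2² + 6r_C2 − 187 = 0  ⇒  r_C2 = 11 (r>0 drops 1)

11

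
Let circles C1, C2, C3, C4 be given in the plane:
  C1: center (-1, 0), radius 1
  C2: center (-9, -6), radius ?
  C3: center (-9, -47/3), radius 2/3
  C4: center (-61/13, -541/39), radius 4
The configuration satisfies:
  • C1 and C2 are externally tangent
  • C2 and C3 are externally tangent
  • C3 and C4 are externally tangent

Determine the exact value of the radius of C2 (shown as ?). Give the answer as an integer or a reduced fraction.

9

1. [ext C1·C2]  r_C2² + 2r_C2 − 99 = 0  ⇒  r_C2 = 9 (r>0 drops 1)
2. [ext C2·C3]  r_C2² + (4/3)r_C2 − 93 = 0  ⇒  r_C2 = 9 (r>0 drops 1)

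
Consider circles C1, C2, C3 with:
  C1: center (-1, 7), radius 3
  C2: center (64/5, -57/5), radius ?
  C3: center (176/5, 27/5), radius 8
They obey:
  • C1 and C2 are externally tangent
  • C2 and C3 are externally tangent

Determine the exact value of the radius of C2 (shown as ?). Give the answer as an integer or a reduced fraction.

1. [ext C1·C2]  r_C2² + 6r_C2 − 520 = 0  ⇒  r_C2 = 20 (r>0 drops 1)
2. [ext C2·C3]  r_C2² + 16r_C2 − 720 = 0  ⇒  r_C2 = 20 (r>0 drops 1)

20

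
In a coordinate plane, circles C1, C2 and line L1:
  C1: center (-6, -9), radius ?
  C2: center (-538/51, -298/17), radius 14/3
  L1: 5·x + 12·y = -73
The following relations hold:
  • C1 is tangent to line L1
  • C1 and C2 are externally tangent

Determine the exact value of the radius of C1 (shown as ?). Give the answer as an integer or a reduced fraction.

1. [C1‖L1]  r_C1² − 25 = 0  ⇒  r_C1 = 5 (r>0 drops 1)
2. [ext C1·C2]  r_C1² + (28/3)r_C1 − 215/3 = 0  ⇒  r_C1 = 5 (r>0 drops 1)

5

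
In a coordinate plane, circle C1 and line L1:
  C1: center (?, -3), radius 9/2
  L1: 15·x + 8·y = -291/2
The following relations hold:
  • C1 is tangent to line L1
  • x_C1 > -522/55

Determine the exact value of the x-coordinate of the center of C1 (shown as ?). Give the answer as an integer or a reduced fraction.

1. [C1‖L1]  x_C1² + (81/5)x_C1 + 198/5 = 0  ⇒  x_C1 = -66/5 or -3
2. given x_C1 > -522/55: keep -3

-3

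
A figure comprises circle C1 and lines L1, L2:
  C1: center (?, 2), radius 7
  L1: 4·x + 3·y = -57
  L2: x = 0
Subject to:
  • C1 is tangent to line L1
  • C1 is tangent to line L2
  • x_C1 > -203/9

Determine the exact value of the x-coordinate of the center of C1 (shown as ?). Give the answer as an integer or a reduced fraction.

-7

1. [C1‖L1]  x_C1² + (63/2)x_C1 + 343/2 = 0  ⇒  x_C1 = -49/2 or -7
2. [C1‖L2]  x_C1² − 49 = 0  ⇒  x_C1 = -7 or 7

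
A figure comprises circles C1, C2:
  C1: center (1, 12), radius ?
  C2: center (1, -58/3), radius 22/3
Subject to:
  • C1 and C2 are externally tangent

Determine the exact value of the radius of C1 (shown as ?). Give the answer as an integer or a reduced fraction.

1. [ext C1·C2]  r_C1² + (44/3)r_C1 − 928 = 0  ⇒  r_C1 = 24 (r>0 drops 1)

24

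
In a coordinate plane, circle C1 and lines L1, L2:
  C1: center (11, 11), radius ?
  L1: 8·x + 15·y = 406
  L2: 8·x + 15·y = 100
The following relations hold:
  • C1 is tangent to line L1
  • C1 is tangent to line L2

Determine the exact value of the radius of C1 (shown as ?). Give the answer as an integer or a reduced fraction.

9

1. [C1‖L1]  r_C1² − 81 = 0  ⇒  r_C1 = 9 (r>0 drops 1)
2. [C1‖L2]  r_C1² − 81 = 0  ⇒  r_C1 = 9 (r>0 drops 1)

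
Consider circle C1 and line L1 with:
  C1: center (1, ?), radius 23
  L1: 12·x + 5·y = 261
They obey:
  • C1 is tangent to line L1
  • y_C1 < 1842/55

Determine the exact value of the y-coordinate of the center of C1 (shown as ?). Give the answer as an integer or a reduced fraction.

-10

1. [C1‖L1]  y_C1² − (498/5)y_C1 − 1096 = 0  ⇒  y_C1 = -10 or 548/5
2. given y_C1 < 1842/55: keep -10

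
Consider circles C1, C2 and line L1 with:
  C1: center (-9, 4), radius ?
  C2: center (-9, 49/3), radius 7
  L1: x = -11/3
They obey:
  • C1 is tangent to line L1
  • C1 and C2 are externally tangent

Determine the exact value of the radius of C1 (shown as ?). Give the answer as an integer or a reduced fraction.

16/3

1. [C1‖L1]  r_C1² − 256/9 = 0  ⇒  r_C1 = 16/3 (r>0 drops 1)
2. [ext C1·C2]  r_C1² + 14r_C1 − 928/9 = 0  ⇒  r_C1 = 16/3 (r>0 drops 1)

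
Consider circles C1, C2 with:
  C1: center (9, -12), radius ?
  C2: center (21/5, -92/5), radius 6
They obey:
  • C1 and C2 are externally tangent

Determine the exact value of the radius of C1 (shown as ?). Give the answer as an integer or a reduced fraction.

1. [ext C1·C2]  r_C1² + 12r_C1 − 28 = 0  ⇒  r_C1 = 2 (r>0 drops 1)

2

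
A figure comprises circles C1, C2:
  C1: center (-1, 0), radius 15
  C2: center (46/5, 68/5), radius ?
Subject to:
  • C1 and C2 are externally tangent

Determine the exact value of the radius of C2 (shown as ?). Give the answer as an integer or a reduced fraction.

1. [ext C1·C2]  r_C2² + 30r_C2 − 64 = 0  ⇒  r_C2 = 2 (r>0 drops 1)

2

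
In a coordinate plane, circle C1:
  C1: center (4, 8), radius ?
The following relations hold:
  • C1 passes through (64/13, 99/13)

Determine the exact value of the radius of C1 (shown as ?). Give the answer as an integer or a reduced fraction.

1. [C1∋P]  r_C1² − 1 = 0  ⇒  r_C1 = 1 (r>0 drops 1)

1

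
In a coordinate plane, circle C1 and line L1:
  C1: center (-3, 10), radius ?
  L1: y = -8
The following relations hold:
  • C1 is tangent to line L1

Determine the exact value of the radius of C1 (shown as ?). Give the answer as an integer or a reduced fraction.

18

1. [C1‖L1]  r_C1² − 324 = 0  ⇒  r_C1 = 18 (r>0 drops 1)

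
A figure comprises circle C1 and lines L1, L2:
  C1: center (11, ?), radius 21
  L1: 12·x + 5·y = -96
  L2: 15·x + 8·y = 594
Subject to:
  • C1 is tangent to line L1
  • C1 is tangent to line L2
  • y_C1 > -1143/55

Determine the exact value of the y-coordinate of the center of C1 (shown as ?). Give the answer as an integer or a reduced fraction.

9

1. [C1‖L1]  y_C1² + (456/5)y_C1 − 4509/5 = 0  ⇒  y_C1 = -501/5 or 9
2. [C1‖L2]  y_C1² − (429/4)y_C1 + 3537/4 = 0  ⇒  y_C1 = 9 or 393/4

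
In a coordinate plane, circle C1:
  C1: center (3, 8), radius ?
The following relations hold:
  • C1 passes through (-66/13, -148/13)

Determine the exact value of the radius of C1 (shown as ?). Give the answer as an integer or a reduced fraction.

21

1. [C1∋P]  r_C1² − 441 = 0  ⇒  r_C1 = 21 (r>0 drops 1)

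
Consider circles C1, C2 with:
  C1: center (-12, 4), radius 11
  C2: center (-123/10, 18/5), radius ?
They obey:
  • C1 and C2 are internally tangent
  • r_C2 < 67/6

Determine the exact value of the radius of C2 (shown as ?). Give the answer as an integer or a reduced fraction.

21/2

1. [int C1,C2]  r_C2² − 22r_C2 + 483/4 = 0  ⇒  r_C2 = 21/2 or 23/2
2. given r_C2 < 67/6: keep 21/2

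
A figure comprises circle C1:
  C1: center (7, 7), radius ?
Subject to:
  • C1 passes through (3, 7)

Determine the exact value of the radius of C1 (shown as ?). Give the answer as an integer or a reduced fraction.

1. [C1∋P]  r_C1² − 16 = 0  ⇒  r_C1 = 4 (r>0 drops 1)

4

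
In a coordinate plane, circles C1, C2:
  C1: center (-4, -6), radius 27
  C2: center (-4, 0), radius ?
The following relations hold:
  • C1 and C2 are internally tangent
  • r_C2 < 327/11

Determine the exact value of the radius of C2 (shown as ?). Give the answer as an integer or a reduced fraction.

1. [int C1,C2]  r_C2² − 54r_C2 + 693 = 0  ⇒  r_C2 = 21 or 33
2. given r_C2 < 327/11: keep 21

21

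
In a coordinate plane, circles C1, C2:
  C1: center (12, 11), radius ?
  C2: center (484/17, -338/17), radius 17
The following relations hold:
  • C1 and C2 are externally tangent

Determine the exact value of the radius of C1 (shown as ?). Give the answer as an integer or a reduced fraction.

18

1. [ext C1·C2]  r_C1² + 34r_C1 − 936 = 0  ⇒  r_C1 = 18 (r>0 drops 1)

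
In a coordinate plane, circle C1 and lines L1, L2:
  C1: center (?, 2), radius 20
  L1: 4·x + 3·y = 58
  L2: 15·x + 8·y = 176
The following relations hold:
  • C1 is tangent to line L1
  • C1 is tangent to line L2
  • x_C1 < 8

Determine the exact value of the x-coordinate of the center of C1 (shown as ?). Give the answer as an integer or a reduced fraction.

-12

1. [C1‖L1]  x_C1² − 26x_C1 − 456 = 0  ⇒  x_C1 = -12 or 38
2. [C1‖L2]  x_C1² − (64/3)x_C1 − 400 = 0  ⇒  x_C1 = -12 or 100/3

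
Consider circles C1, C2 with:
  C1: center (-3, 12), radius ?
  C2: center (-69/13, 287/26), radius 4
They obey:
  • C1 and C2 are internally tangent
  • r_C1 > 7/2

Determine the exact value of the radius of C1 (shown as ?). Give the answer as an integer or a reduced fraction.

1. [int C1,C2]  r_C1² − 8r_C1 + 39/4 = 0  ⇒  r_C1 = 3/2 or 13/2
2. given r_C1 > 7/2: keep 13/2

13/2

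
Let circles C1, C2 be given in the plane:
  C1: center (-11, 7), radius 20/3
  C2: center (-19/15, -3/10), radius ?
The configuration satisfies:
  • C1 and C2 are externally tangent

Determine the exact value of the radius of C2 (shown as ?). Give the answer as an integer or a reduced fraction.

1. [ext C1·C2]  r_C2² + (40/3)r_C2 − 1243/12 = 0  ⇒  r_C2 = 11/2 (r>0 drops 1)

11/2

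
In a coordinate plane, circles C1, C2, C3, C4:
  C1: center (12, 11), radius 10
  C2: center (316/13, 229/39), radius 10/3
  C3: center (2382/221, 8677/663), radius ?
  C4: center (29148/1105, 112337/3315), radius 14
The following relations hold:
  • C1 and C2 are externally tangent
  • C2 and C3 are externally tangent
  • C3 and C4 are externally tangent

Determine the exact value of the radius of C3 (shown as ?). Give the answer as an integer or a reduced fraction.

1. [ext C2·C3]  r_C3² + (20/3)r_C3 − 224 = 0  ⇒  r_C3 = 12 (r>0 drops 1)
2. [ext C3·C4]  r_C3² + 28r_C3 − 480 = 0  ⇒  r_C3 = 12 (r>0 drops 1)

12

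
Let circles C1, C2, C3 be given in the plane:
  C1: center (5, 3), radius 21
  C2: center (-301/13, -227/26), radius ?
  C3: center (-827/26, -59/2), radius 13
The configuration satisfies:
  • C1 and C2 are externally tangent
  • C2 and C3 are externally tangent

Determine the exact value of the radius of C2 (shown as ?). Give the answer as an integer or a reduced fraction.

19/2

1. [ext C1·C2]  r_C2² + 42r_C2 − 1957/4 = 0  ⇒  r_C2 = 19/2 (r>0 drops 1)
2. [ext C2·C3]  r_C2² + 26r_C2 − 1349/4 = 0  ⇒  r_C2 = 19/2 (r>0 drops 1)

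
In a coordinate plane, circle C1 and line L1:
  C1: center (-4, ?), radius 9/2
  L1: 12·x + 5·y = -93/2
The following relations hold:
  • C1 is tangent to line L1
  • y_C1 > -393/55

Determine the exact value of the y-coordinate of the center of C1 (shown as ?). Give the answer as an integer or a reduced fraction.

1. [C1‖L1]  y_C1² − (3/5)y_C1 − 684/5 = 0  ⇒  y_C1 = -57/5 or 12
2. given y_C1 > -393/55: keep 12

12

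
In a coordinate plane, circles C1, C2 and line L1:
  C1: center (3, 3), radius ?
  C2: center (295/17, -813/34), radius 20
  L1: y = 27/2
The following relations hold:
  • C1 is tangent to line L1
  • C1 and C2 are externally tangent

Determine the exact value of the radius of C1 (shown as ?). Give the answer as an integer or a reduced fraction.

1. [C1‖L1]  r_C1² − 441/4 = 0  ⇒  r_C1 = 21/2 (r>0 drops 1)
2. [ext C1·C2]  r_C1² + 40r_C1 − 2121/4 = 0  ⇒  r_C1 = 21/2 (r>0 drops 1)

21/2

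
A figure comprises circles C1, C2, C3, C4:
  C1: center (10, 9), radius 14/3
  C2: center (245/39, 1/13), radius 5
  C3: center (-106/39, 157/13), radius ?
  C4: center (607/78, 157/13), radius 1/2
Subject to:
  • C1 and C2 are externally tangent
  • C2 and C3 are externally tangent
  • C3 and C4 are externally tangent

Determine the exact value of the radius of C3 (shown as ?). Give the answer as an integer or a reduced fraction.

10

1. [ext C2·C3]  r_C3² + 10r_C3 − 200 = 0  ⇒  r_C3 = 10 (r>0 drops 1)
2. [ext C3·C4]  r_C3² + 1r_C3 − 110 = 0  ⇒  r_C3 = 10 (r>0 drops 1)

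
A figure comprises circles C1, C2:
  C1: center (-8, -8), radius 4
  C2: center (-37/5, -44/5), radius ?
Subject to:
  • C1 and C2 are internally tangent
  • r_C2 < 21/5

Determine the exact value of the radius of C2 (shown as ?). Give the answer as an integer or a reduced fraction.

3

1. [int C1,C2]  r_C2² − 8r_C2 + 15 = 0  ⇒  r_C2 = 3 or 5
2. given r_C2 < 21/5: keep 3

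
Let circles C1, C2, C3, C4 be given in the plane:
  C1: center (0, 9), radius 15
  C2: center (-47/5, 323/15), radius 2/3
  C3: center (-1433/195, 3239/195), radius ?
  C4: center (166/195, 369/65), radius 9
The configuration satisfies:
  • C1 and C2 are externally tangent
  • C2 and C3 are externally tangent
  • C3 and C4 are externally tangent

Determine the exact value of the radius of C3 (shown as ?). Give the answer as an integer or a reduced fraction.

1. [ext C2·C3]  r_C3² + (4/3)r_C3 − 28 = 0  ⇒  r_C3 = 14/3 (r>0 drops 1)
2. [ext C3·C4]  r_C3² + 18r_C3 − 952/9 = 0  ⇒  r_C3 = 14/3 (r>0 drops 1)

14/3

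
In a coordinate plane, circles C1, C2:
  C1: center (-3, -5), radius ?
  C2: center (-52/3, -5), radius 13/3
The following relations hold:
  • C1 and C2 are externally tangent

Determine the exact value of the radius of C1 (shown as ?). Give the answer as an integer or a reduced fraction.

1. [ext C1·C2]  r_C1² + (26/3)r_C1 − 560/3 = 0  ⇒  r_C1 = 10 (r>0 drops 1)

10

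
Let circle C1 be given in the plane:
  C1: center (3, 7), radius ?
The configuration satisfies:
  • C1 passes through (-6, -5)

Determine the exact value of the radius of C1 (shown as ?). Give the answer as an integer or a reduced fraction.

1. [C1∋P]  r_C1² − 225 = 0  ⇒  r_C1 = 15 (r>0 drops 1)

15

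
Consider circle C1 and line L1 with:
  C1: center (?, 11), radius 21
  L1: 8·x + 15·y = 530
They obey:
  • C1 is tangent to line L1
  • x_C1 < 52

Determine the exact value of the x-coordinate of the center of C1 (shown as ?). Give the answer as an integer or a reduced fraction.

1

1. [C1‖L1]  x_C1² − (365/4)x_C1 + 361/4 = 0  ⇒  x_C1 = 1 or 361/4
2. given x_C1 < 52: keep 1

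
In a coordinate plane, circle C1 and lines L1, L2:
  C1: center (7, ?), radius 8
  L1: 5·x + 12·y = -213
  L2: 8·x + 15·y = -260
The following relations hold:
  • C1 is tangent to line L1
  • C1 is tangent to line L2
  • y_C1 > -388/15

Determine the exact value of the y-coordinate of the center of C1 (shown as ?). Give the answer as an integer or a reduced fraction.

1. [C1‖L1]  y_C1² + (124/3)y_C1 + 352 = 0  ⇒  y_C1 = -88/3 or -12
2. [C1‖L2]  y_C1² + (632/15)y_C1 + 1808/5 = 0  ⇒  y_C1 = -452/15 or -12

-12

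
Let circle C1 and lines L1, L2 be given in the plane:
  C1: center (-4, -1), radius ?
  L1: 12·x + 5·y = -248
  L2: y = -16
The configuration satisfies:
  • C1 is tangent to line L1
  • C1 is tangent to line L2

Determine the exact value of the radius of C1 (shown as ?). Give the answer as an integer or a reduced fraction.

15

1. [C1‖L1]  r_C1² − 225 = 0  ⇒  r_C1 = 15 (r>0 drops 1)
2. [C1‖L2]  r_C1² − 225 = 0  ⇒  r_C1 = 15 (r>0 drops 1)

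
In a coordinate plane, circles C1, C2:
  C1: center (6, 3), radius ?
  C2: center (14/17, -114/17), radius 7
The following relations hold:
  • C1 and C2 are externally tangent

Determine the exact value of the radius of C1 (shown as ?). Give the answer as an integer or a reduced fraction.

1. [ext C1·C2]  r_C1² + 14r_C1 − 72 = 0  ⇒  r_C1 = 4 (r>0 drops 1)

4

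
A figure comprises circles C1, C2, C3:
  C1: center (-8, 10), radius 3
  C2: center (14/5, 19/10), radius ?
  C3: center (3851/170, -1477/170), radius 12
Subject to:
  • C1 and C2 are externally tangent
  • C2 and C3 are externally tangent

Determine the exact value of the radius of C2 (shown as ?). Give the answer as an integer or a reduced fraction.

1. [ext C1·C2]  r_C2² + 6r_C2 − 693/4 = 0  ⇒  r_C2 = 21/2 (r>0 drops 1)
2. [ext C2·C3]  r_C2² + 24r_C2 − 1449/4 = 0  ⇒  r_C2 = 21/2 (r>0 drops 1)

21/2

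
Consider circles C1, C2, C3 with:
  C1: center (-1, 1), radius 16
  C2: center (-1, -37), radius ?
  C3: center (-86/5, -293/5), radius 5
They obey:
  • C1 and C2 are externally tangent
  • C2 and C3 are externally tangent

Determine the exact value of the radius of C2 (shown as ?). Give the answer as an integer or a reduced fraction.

1. [ext C1·C2]  r_C2² + 32r_C2 − 1188 = 0  ⇒  r_C2 = 22 (r>0 drops 1)
2. [ext C2·C3]  r_C2² + 10r_C2 − 704 = 0  ⇒  r_C2 = 22 (r>0 drops 1)

22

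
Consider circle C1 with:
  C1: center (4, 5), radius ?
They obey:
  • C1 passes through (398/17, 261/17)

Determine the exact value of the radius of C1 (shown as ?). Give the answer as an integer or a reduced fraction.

22

1. [C1∋P]  r_C1² − 484 = 0  ⇒  r_C1 = 22 (r>0 drops 1)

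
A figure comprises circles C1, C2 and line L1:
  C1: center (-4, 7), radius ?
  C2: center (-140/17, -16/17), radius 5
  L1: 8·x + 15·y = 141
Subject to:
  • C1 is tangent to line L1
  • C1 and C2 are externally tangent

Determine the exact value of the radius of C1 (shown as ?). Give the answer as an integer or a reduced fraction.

1. [C1‖L1]  r_C1² − 16 = 0  ⇒  r_C1 = 4 (r>0 drops 1)
2. [ext C1·C2]  r_C1² + 10r_C1 − 56 = 0  ⇒  r_C1 = 4 (r>0 drops 1)

4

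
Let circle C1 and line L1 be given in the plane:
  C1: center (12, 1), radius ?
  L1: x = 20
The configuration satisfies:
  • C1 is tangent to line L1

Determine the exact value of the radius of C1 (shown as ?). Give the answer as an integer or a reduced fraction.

1. [C1‖L1]  r_C1² − 64 = 0  ⇒  r_C1 = 8 (r>0 drops 1)

8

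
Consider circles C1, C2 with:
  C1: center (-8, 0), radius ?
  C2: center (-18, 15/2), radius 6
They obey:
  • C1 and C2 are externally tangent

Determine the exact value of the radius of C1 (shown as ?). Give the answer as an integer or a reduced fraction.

1. [ext C1·C2]  r_C1² + 12r_C1 − 481/4 = 0  ⇒  r_C1 = 13/2 (r>0 drops 1)

13/2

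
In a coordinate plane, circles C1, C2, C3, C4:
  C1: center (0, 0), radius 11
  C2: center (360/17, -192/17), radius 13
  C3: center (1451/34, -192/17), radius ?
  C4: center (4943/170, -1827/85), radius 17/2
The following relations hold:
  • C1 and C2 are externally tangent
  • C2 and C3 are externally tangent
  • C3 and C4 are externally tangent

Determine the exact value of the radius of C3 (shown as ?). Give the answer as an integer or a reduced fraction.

1. [ext C2·C3]  r_C3² + 26r_C3 − 1173/4 = 0  ⇒  r_C3 = 17/2 (r>0 drops 1)
2. [ext C3·C4]  r_C3² + 17r_C3 − 867/4 = 0  ⇒  r_C3 = 17/2 (r>0 drops 1)

17/2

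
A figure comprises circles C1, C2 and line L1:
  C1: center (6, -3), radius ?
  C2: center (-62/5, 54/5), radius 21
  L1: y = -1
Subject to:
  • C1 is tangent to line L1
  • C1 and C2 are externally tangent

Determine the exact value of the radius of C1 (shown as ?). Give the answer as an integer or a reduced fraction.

1. [C1‖L1]  r_C1² − 4 = 0  ⇒  r_C1 = 2 (r>0 drops 1)
2. [ext C1·C2]  r_C1² + 42r_C1 − 88 = 0  ⇒  r_C1 = 2 (r>0 drops 1)

2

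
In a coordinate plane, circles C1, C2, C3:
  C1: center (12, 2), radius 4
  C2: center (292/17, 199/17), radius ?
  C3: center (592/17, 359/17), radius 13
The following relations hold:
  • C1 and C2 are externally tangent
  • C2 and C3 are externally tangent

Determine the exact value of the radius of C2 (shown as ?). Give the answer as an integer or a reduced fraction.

1. [ext C1·C2]  r_C2² + 8r_C2 − 105 = 0  ⇒  r_C2 = 7 (r>0 drops 1)
2. [ext C2·C3]  r_C2² + 26r_C2 − 231 = 0  ⇒  r_C2 = 7 (r>0 drops 1)

7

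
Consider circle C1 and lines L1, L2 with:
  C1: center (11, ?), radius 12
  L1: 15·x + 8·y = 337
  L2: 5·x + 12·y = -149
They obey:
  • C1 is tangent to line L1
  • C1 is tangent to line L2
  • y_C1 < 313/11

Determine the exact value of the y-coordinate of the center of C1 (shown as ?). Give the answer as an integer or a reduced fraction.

-4

1. [C1‖L1]  y_C1² − 43y_C1 − 188 = 0  ⇒  y_C1 = -4 or 47
2. [C1‖L2]  y_C1² + 34y_C1 + 120 = 0  ⇒  y_C1 = -30 or -4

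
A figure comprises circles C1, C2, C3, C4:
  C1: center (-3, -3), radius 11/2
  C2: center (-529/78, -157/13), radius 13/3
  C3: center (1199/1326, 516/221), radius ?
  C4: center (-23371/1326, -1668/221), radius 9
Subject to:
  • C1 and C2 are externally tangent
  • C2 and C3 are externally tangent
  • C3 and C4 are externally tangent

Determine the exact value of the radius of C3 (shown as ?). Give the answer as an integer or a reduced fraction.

12

1. [ext C2·C3]  r_C3² + (26/3)r_C3 − 248 = 0  ⇒  r_C3 = 12 (r>0 drops 1)
2. [ext C3·C4]  r_C3² + 18r_C3 − 360 = 0  ⇒  r_C3 = 12 (r>0 drops 1)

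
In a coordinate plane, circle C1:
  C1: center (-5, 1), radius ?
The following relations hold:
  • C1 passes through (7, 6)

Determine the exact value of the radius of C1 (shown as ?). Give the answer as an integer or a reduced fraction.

1. [C1∋P]  r_C1² − 169 = 0  ⇒  r_C1 = 13 (r>0 drops 1)

13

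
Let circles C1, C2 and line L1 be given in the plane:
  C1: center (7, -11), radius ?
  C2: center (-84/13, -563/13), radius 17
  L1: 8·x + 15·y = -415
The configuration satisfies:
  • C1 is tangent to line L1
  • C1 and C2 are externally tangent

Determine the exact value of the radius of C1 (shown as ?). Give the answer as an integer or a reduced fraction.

18

1. [C1‖L1]  r_C1² − 324 = 0  ⇒  r_C1 = 18 (r>0 drops 1)
2. [ext C1·C2]  r_C1² + 34r_C1 − 936 = 0  ⇒  r_C1 = 18 (r>0 drops 1)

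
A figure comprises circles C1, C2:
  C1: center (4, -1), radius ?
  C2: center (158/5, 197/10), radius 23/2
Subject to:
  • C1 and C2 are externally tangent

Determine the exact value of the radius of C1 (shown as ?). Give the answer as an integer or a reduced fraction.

1. [ext C1·C2]  r_C1² + 23r_C1 − 1058 = 0  ⇒  r_C1 = 23 (r>0 drops 1)

23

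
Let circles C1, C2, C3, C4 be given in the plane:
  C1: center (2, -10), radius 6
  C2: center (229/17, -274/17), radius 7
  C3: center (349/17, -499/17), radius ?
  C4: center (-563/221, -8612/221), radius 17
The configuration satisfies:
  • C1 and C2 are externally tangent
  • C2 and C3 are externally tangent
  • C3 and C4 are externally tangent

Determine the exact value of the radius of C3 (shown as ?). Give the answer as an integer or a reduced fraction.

8

1. [ext C2·C3]  r_C3² + 14r_C3 − 176 = 0  ⇒  r_C3 = 8 (r>0 drops 1)
2. [ext C3·C4]  r_C3² + 34r_C3 − 336 = 0  ⇒  r_C3 = 8 (r>0 drops 1)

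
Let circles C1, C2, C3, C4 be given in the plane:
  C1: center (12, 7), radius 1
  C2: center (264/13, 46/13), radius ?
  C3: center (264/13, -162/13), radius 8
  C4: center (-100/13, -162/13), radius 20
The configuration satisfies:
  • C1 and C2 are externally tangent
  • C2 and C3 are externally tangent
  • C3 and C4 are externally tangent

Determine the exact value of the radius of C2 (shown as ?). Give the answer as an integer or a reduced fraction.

8

1. [ext C1·C2]  r_C2² + 2r_C2 − 80 = 0  ⇒  r_C2 = 8 (r>0 drops 1)
2. [ext C2·C3]  r_C2² + 16r_C2 − 192 = 0  ⇒  r_C2 = 8 (r>0 drops 1)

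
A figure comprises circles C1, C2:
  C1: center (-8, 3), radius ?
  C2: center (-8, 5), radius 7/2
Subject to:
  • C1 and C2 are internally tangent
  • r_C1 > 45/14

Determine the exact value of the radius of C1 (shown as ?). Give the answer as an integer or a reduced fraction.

1. [int C1,C2]  r_C1² − 7r_C1 + 33/4 = 0  ⇒  r_C1 = 3/2 or 11/2
2. given r_C1 > 45/14: keep 11/2

11/2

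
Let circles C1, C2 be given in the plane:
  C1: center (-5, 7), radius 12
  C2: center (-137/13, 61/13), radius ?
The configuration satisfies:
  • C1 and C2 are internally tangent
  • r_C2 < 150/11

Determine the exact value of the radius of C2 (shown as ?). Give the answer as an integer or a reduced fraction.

1. [int C1,C2]  r_C2² − 24r_C2 + 108 = 0  ⇒  r_C2 = 6 or 18
2. given r_C2 < 150/11: keep 6

6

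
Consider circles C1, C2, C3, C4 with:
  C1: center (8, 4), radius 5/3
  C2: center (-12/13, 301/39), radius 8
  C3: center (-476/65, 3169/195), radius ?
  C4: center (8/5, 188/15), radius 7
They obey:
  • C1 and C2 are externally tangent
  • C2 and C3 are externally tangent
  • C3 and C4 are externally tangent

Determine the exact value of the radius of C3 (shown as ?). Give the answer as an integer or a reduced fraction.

1. [ext C2·C3]  r_C3² + 16r_C3 − 448/9 = 0  ⇒  r_C3 = 8/3 (r>0 drops 1)
2. [ext C3·C4]  r_C3² + 14r_C3 − 400/9 = 0  ⇒  r_C3 = 8/3 (r>0 drops 1)

8/3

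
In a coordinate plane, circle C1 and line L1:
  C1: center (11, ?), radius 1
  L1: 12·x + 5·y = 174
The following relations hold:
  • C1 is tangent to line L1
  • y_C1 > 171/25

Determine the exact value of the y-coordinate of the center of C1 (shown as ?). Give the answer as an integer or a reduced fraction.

1. [C1‖L1]  y_C1² − (84/5)y_C1 + 319/5 = 0  ⇒  y_C1 = 29/5 or 11
2. given y_C1 > 171/25: keep 11

11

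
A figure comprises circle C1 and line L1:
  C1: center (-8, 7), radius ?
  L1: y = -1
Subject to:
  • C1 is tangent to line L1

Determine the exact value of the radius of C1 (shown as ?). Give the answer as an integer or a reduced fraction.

1. [C1‖L1]  r_C1² − 64 = 0  ⇒  r_C1 = 8 (r>0 drops 1)

8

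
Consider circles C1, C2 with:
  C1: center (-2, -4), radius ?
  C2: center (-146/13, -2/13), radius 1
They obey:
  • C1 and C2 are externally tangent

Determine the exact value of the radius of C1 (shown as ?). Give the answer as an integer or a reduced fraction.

1. [ext C1·C2]  r_C1² + 2r_C1 − 99 = 0  ⇒  r_C1 = 9 (r>0 drops 1)

9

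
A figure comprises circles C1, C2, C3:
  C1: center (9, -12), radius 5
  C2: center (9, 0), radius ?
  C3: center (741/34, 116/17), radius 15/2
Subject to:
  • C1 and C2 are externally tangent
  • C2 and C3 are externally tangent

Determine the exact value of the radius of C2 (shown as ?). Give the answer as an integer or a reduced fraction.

1. [ext C1·C2]  r_C2² + 10r_C2 − 119 = 0  ⇒  r_C2 = 7 (r>0 drops 1)
2. [ext C2·C3]  r_C2² + 15r_C2 − 154 = 0  ⇒  r_C2 = 7 (r>0 drops 1)

7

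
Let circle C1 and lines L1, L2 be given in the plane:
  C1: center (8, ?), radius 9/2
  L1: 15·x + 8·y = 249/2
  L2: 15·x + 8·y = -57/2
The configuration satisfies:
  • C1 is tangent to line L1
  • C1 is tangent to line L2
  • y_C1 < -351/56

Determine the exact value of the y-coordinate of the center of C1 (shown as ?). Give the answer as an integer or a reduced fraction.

1. [C1‖L1]  y_C1² − (9/8)y_C1 − 729/8 = 0  ⇒  y_C1 = -9 or 81/8
2. [C1‖L2]  y_C1² + (297/8)y_C1 + 2025/8 = 0  ⇒  y_C1 = -225/8 or -9

-9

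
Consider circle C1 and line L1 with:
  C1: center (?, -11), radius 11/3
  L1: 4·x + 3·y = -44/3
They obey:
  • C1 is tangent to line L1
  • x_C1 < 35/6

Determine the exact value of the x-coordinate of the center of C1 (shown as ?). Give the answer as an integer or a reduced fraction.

0

1. [C1‖L1]  x_C1² − (55/6)x_C1 = 0  ⇒  x_C1 = 0 or 55/6
2. given x_C1 < 35/6: keep 0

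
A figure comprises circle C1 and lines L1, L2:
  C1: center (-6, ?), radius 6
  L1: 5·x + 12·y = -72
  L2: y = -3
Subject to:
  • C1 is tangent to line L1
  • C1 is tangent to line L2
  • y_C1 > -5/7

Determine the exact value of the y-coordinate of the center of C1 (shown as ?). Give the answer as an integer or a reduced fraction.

3

1. [C1‖L1]  y_C1² + 7y_C1 − 30 = 0  ⇒  y_C1 = -10 or 3
2. [C1‖L2]  y_C1² + 6y_C1 − 27 = 0  ⇒  y_C1 = -9 or 3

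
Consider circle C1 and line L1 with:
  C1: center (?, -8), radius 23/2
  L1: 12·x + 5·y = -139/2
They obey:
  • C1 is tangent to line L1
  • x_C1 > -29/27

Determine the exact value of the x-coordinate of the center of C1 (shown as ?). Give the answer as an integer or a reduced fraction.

10

1. [C1‖L1]  x_C1² + (59/12)x_C1 − 895/6 = 0  ⇒  x_C1 = -179/12 or 10
2. given x_C1 > -29/27: keep 10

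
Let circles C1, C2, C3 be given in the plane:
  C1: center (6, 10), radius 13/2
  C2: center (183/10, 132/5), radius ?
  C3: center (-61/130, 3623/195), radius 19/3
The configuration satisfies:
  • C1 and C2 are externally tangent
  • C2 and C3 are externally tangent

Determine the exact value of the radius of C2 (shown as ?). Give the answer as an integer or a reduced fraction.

1. [ext C1·C2]  r_C2² + 13r_C2 − 378 = 0  ⇒  r_C2 = 14 (r>0 drops 1)
2. [ext C2·C3]  r_C2² + (38/3)r_C2 − 1120/3 = 0  ⇒  r_C2 = 14 (r>0 drops 1)

14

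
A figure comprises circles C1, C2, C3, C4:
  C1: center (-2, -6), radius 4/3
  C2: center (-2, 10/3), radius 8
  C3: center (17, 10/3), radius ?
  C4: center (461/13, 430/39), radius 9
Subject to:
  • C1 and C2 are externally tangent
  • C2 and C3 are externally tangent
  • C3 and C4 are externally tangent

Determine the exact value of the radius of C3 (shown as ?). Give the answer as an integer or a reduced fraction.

11

1. [ext C2·C3]  r_C3² + 16r_C3 − 297 = 0  ⇒  r_C3 = 11 (r>0 drops 1)
2. [ext C3·C4]  r_C3² + 18r_C3 − 319 = 0  ⇒  r_C3 = 11 (r>0 drops 1)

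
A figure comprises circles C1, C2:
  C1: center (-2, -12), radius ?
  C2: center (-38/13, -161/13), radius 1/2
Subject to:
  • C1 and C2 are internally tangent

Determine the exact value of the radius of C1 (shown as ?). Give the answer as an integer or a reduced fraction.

1. [int C1,C2]  r_C1² − 1r_C1 − 3/4 = 0  ⇒  r_C1 = 3/2 (r>0 drops 1)

3/2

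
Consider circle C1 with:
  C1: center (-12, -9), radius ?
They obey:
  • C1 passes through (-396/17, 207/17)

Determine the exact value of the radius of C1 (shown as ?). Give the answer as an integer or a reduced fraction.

24

1. [C1∋P]  r_C1² − 576 = 0  ⇒  r_C1 = 24 (r>0 drops 1)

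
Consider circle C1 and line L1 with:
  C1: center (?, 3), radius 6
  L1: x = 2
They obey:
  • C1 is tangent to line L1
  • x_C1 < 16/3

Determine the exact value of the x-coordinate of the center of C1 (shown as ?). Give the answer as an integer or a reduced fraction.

-4

1. [C1‖L1]  x_C1² − 4x_C1 − 32 = 0  ⇒  x_C1 = -4 or 8
2. given x_C1 < 16/3: keep -4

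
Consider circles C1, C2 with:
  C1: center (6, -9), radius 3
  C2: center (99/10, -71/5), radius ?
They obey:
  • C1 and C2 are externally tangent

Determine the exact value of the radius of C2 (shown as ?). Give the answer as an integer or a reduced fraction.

1. [ext C1·C2]  r_C2² + 6r_C2 − 133/4 = 0  ⇒  r_C2 = 7/2 (r>0 drops 1)

7/2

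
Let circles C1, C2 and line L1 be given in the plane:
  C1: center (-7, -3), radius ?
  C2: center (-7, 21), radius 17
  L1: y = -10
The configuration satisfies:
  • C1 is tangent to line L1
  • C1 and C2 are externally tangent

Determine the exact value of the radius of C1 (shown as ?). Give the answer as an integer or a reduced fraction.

1. [C1‖L1]  r_C1² − 49 = 0  ⇒  r_C1 = 7 (r>0 drops 1)
2. [ext C1·C2]  r_C1² + 34r_C1 − 287 = 0  ⇒  r_C1 = 7 (r>0 drops 1)

7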